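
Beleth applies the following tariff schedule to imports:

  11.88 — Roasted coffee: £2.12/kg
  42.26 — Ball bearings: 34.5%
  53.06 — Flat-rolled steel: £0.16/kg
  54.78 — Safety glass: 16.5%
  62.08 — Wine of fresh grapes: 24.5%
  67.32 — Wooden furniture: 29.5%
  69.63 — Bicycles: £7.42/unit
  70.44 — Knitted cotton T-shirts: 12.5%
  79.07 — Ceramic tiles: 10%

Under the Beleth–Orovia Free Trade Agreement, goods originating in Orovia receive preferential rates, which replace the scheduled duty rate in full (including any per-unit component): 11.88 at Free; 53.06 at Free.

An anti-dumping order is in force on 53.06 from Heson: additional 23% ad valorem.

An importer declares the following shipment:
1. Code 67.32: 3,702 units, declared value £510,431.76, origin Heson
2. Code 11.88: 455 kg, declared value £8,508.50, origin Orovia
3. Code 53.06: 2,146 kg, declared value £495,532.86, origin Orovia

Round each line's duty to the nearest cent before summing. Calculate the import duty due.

Line 1 (67.32, Heson, 3,702 units, £510,431.76):
Base rate for 67.32 is 29.5%.
Duty = £510,431.76 × 29.5% = £150,577.37.
Line 2 (11.88, Orovia, 455 kg, £8,508.50):
Base rate for 11.88 is £2.12/kg.
Origin Orovia qualifies under the Beleth–Orovia agreement and 11.88 is covered: preferential rate Free applies instead.
Duty = £8,508.50 × 0% = £0.00.
Line 3 (53.06, Orovia, 2,146 kg, £495,532.86):
Base rate for 53.06 is £0.16/kg.
Origin Orovia qualifies under the Beleth–Orovia agreement and 53.06 is covered: preferential rate Free applies instead.
The additional-duty order on 53.06 targets Heson, not Orovia; it does not apply.
Duty = £495,532.86 × 0% = £0.00.
Total = £150,577.37 + £0.00 + £0.00 = £150,577.37.

£150,577.37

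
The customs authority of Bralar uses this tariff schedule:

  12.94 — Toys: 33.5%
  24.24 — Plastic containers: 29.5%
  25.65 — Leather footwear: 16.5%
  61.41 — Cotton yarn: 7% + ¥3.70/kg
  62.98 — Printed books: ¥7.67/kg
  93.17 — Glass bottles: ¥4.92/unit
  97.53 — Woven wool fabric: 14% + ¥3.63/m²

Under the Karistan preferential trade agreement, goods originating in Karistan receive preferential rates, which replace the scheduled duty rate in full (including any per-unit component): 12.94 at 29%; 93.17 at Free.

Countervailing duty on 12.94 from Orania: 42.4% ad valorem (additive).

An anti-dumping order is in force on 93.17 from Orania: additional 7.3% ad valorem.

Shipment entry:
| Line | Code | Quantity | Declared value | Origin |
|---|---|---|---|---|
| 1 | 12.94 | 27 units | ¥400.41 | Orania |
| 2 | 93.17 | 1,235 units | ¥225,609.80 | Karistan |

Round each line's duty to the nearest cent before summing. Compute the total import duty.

Line 1 (12.94, Orania, 27 units, ¥400.41):
Base rate for 12.94 is 33.5%.
12.94 has an FTA preferential rate, but origin Orania is not Karistan; base rate stands.
Additional duty on 12.94 from Orania: +42.4%. Applied ad valorem rate: 33.5% + 42.4% = 75.9%.
Duty = ¥400.41 × 75.9% = ¥303.91.
Line 2 (93.17, Karistan, 1,235 units, ¥225,609.80):
Base rate for 93.17 is ¥4.92/unit.
Origin Karistan qualifies under the Bralar–Karistan agreement and 93.17 is covered: preferential rate Free applies instead.
The additional-duty order on 93.17 targets Orania, not Karistan; it does not apply.
Duty = ¥225,609.80 × 0% = ¥0.00.
Total = ¥303.91 + ¥0.00 = ¥303.91.

¥303.91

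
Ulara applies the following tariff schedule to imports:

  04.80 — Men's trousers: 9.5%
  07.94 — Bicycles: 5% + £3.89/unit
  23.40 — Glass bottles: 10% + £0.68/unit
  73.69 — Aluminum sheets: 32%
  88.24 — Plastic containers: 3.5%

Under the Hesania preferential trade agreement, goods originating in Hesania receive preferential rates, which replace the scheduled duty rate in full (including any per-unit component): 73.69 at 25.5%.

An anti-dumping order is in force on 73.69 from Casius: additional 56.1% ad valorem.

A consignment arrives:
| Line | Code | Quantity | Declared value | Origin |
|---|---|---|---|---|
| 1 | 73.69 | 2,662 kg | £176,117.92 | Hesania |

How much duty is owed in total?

£44,910.07

Line 1 (73.69, Hesania, 2,662 kg, £176,117.92):
Base rate for 73.69 is 32%.
Origin Hesania qualifies under the Ulara–Hesania agreement and 73.69 is covered: preferential rate 25.5% applies instead.
The additional-duty order on 73.69 targets Casius, not Hesania; it does not apply.
Duty = £176,117.92 × 25.5% = £44,910.07.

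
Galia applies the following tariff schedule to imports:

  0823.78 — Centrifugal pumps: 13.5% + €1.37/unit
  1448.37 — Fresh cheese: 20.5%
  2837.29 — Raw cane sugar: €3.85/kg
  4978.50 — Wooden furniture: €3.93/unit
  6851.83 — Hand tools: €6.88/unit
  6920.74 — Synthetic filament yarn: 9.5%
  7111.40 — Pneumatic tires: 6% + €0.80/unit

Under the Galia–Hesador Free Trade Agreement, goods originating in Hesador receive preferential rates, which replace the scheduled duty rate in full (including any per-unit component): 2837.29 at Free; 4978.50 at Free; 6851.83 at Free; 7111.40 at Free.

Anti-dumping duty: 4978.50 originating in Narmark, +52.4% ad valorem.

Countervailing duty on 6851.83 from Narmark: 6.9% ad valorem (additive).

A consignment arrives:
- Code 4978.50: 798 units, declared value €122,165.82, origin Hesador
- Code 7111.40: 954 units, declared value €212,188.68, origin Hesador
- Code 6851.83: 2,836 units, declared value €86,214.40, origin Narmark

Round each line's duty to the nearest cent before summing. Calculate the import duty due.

€25,460.47

Line 1 (4978.50, Hesador, 798 units, €122,165.82):
Base rate for 4978.50 is €3.93/unit.
Origin Hesador qualifies under the Galia–Hesador agreement and 4978.50 is covered: preferential rate Free applies instead.
The additional-duty order on 4978.50 targets Narmark, not Hesador; it does not apply.
Duty = €122,165.82 × 0% = €0.00.
Line 2 (7111.40, Hesador, 954 units, €212,188.68):
Base rate for 7111.40 is 6% + €0.80/unit.
Origin Hesador qualifies under the Galia–Hesador agreement and 7111.40 is covered: preferential rate Free applies instead.
Duty = €212,188.68 × 0% = €0.00.
Line 3 (6851.83, Narmark, 2,836 units, €86,214.40):
Base rate for 6851.83 is €6.88/unit.
6851.83 has an FTA preferential rate, but origin Narmark is not Hesador; base rate stands.
Additional duty on 6851.83 from Narmark: +6.9% ad valorem. Applied ad valorem rate = 6.9%.
Duty = €86,214.40 × 6.9% + 2,836 × €6.88 = €25,460.47.
Total = €0.00 + €0.00 + €25,460.47 = €25,460.47.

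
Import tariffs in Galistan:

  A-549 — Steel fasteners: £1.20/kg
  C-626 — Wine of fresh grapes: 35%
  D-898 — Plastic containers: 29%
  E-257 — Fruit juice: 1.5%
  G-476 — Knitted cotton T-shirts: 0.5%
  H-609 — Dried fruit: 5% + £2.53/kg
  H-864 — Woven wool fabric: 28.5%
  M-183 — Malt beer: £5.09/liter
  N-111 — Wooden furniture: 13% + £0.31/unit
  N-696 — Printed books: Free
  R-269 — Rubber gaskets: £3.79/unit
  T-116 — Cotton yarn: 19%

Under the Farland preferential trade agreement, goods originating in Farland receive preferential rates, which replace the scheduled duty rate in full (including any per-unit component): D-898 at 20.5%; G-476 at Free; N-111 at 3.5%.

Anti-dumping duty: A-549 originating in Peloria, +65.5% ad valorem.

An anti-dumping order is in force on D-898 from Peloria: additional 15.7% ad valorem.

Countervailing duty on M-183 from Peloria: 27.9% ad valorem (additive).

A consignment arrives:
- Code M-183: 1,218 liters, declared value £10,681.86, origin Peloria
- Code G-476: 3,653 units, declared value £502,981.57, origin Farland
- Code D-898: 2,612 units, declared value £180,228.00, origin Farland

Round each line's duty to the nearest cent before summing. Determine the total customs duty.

Line 1 (M-183, Peloria, 1,218 liters, £10,681.86):
Base rate for M-183 is £5.09/liter.
Additional duty on M-183 from Peloria: +27.9% ad valorem. Applied ad valorem rate = 27.9%.
Duty = £10,681.86 × 27.9% + 1,218 × £5.09 = £9,179.86.
Line 2 (G-476, Farland, 3,653 units, £502,981.57):
Base rate for G-476 is 0.5%.
Origin Farland qualifies under the Galistan–Farland agreement and G-476 is covered: preferential rate Free applies instead.
Duty = £502,981.57 × 0% = £0.00.
Line 3 (D-898, Farland, 2,612 units, £180,228.00):
Base rate for D-898 is 29%.
Origin Farland qualifies under the Galistan–Farland agreement and D-898 is covered: preferential rate 20.5% applies instead.
The additional-duty order on D-898 targets Peloria, not Farland; it does not apply.
Duty = £180,228.00 × 20.5% = £36,946.74.
Total = £9,179.86 + £0.00 + £36,946.74 = £46,126.60.

£46,126.60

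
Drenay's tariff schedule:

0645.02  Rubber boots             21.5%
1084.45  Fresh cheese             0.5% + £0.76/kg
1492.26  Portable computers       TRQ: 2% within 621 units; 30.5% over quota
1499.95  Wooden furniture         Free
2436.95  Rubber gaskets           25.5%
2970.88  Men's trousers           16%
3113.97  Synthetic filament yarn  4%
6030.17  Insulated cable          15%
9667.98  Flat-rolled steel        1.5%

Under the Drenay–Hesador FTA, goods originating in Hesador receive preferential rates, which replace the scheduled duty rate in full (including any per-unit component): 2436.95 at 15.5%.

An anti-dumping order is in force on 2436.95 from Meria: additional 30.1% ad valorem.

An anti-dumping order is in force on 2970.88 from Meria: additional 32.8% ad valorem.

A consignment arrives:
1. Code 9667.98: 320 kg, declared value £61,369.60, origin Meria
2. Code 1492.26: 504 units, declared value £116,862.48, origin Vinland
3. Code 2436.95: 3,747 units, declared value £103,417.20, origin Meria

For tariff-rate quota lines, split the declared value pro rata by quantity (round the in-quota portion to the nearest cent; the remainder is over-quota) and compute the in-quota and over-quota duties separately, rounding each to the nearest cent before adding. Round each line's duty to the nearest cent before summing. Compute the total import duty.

£60,757.75

Line 1 (9667.98, Meria, 320 kg, £61,369.60):
Base rate for 9667.98 is 1.5%.
Duty = £61,369.60 × 1.5% = £920.54.
Line 2 (1492.26, Vinland, 504 units, £116,862.48):
Code 1492.26 is under a tariff-rate quota (threshold 621 units). Quantity 504 units is within the quota, so the in-quota rate 2% applies to the full value.
Duty = £116,862.48 × 2% = £2,337.25.
Line 3 (2436.95, Meria, 3,747 units, £103,417.20):
Base rate for 2436.95 is 25.5%.
2436.95 has an FTA preferential rate, but origin Meria is not Hesador; base rate stands.
Additional duty on 2436.95 from Meria: +30.1%. Applied ad valorem rate: 25.5% + 30.1% = 55.6%.
Duty = £103,417.20 × 55.6% = £57,499.96.
Total = £920.54 + £2,337.25 + £57,499.96 = £60,757.75.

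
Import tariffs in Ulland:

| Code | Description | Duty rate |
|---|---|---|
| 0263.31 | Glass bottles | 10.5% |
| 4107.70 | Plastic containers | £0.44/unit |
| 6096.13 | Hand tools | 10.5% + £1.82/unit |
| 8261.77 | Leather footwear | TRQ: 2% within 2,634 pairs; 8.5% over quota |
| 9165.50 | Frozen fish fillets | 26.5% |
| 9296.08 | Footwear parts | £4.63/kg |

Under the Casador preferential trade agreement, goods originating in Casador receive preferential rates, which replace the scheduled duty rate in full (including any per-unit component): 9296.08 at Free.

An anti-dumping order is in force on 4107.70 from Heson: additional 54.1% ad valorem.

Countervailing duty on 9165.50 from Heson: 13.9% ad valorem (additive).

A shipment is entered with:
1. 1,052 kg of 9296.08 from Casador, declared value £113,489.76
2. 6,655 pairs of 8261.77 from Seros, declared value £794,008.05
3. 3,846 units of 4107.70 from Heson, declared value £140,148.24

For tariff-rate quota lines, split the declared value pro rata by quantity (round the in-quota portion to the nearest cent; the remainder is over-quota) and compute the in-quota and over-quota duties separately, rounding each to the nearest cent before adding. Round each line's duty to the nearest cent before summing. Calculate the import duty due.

Line 1 (9296.08, Casador, 1,052 kg, £113,489.76):
Base rate for 9296.08 is £4.63/kg.
Origin Casador qualifies under the Ulland–Casador agreement and 9296.08 is covered: preferential rate Free applies instead.
Duty = £113,489.76 × 0% = £0.00.
Line 2 (8261.77, Seros, 6,655 pairs, £794,008.05):
Code 8261.77 is under a tariff-rate quota (threshold 2,634 pairs). In-quota: 2,634 pairs at 2%; over-quota: 4,021 pairs at 8.5%.
Pro-rata value split: in-quota = £794,008.05 × 2,634/6,655 = £314,262.54; over-quota = £794,008.05 − £314,262.54 = £479,745.51.
In-quota duty = £314,262.54 × 2% = £6,285.25. Over-quota duty = £479,745.51 × 8.5% = £40,778.37.
Line duty = £6,285.25 + £40,778.37 = £47,063.62.
Line 3 (4107.70, Heson, 3,846 units, £140,148.24):
Base rate for 4107.70 is £0.44/unit.
Additional duty on 4107.70 from Heson: +54.1% ad valorem. Applied ad valorem rate = 54.1%.
Duty = £140,148.24 × 54.1% + 3,846 × £0.44 = £77,512.44.
Total = £0.00 + £47,063.62 + £77,512.44 = £124,576.06.

£124,576.06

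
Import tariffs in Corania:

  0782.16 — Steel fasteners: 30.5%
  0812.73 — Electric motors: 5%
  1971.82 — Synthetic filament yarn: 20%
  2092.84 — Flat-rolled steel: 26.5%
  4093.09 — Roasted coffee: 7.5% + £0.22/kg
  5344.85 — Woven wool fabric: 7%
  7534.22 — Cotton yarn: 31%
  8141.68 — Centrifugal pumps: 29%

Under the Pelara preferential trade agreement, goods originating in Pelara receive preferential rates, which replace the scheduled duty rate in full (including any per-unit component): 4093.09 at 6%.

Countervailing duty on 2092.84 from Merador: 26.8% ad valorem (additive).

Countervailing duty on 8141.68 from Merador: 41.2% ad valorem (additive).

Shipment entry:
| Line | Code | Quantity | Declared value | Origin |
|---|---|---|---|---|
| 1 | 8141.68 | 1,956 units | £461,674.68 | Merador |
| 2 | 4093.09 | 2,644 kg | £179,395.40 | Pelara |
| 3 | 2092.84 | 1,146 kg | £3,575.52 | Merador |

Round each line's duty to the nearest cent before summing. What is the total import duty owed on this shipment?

£336,765.10

Line 1 (8141.68, Merador, 1,956 units, £461,674.68):
Base rate for 8141.68 is 29%.
Additional duty on 8141.68 from Merador: +41.2%. Applied ad valorem rate: 29% + 41.2% = 70.2%.
Duty = £461,674.68 × 70.2% = £324,095.63.
Line 2 (4093.09, Pelara, 2,644 kg, £179,395.40):
Base rate for 4093.09 is 7.5% + £0.22/kg.
Origin Pelara qualifies under the Corania–Pelara agreement and 4093.09 is covered: preferential rate 6% applies instead.
Duty = £179,395.40 × 6% = £10,763.72.
Line 3 (2092.84, Merador, 1,146 kg, £3,575.52):
Base rate for 2092.84 is 26.5%.
Additional duty on 2092.84 from Merador: +26.8%. Applied ad valorem rate: 26.5% + 26.8% = 53.3%.
Duty = £3,575.52 × 53.3% = £1,905.75.
Total = £324,095.63 + £10,763.72 + £1,905.75 = £336,765.10.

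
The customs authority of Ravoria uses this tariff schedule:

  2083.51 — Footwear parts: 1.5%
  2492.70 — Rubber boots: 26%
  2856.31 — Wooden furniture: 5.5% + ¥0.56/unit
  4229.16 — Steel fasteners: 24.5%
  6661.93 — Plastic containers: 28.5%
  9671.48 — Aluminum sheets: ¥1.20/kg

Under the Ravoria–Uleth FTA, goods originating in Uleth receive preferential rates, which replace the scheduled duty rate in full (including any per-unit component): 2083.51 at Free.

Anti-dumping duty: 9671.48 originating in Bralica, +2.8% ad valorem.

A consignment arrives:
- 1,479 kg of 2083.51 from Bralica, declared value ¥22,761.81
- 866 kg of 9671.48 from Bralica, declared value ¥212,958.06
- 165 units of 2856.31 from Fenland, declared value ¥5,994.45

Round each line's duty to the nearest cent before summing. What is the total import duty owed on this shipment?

Line 1 (2083.51, Bralica, 1,479 kg, ¥22,761.81):
Base rate for 2083.51 is 1.5%.
2083.51 has an FTA preferential rate, but origin Bralica is not Uleth; base rate stands.
Duty = ¥22,761.81 × 1.5% = ¥341.43.
Line 2 (9671.48, Bralica, 866 kg, ¥212,958.06):
Base rate for 9671.48 is ¥1.20/kg.
Additional duty on 9671.48 from Bralica: +2.8% ad valorem. Applied ad valorem rate = 2.8%.
Duty = ¥212,958.06 × 2.8% + 866 × ¥1.20 = ¥7,002.03.
Line 3 (2856.31, Fenland, 165 units, ¥5,994.45):
Base rate for 2856.31 is 5.5% + ¥0.56/unit.
Duty = ¥5,994.45 × 5.5% + 165 × ¥0.56 = ¥422.09.
Total = ¥341.43 + ¥7,002.03 + ¥422.09 = ¥7,765.55.

¥7,765.55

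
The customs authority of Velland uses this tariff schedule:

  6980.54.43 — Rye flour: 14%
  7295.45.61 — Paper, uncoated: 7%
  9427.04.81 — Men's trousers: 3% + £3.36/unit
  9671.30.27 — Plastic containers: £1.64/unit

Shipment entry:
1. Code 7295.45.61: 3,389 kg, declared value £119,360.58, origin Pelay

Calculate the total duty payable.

Line 1 (7295.45.61, Pelay, 3,389 kg, £119,360.58):
Base rate for 7295.45.61 is 7%.
Duty = £119,360.58 × 7% = £8,355.24.

£8,355.24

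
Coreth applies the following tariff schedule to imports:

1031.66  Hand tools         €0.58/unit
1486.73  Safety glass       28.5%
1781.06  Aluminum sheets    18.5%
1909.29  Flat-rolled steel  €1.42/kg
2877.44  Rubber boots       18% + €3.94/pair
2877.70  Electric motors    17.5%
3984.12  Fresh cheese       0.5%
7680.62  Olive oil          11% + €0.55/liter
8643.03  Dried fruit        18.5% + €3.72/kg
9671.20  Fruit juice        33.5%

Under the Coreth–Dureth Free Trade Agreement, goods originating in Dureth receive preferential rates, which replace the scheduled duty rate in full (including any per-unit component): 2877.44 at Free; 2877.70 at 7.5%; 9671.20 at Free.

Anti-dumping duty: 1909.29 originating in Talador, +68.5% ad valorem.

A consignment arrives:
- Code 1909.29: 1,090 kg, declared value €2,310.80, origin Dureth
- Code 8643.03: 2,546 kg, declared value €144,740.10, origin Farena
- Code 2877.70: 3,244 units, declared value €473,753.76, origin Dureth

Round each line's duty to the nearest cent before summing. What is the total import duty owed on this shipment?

€73,327.37

Line 1 (1909.29, Dureth, 1,090 kg, €2,310.80):
Base rate for 1909.29 is €1.42/kg.
Origin Dureth is the FTA partner but 1909.29 is not on the preference list; base rate stands.
The additional-duty order on 1909.29 targets Talador, not Dureth; it does not apply.
Duty = 1,090 × €1.42 = €1,547.80.
Line 2 (8643.03, Farena, 2,546 kg, €144,740.10):
Base rate for 8643.03 is 18.5% + €3.72/kg.
Duty = €144,740.10 × 18.5% + 2,546 × €3.72 = €36,248.04.
Line 3 (2877.70, Dureth, 3,244 units, €473,753.76):
Base rate for 2877.70 is 17.5%.
Origin Dureth qualifies under the Coreth–Dureth agreement and 2877.70 is covered: preferential rate 7.5% applies instead.
Duty = €473,753.76 × 7.5% = €35,531.53.
Total = €1,547.80 + €36,248.04 + €35,531.53 = €73,327.37.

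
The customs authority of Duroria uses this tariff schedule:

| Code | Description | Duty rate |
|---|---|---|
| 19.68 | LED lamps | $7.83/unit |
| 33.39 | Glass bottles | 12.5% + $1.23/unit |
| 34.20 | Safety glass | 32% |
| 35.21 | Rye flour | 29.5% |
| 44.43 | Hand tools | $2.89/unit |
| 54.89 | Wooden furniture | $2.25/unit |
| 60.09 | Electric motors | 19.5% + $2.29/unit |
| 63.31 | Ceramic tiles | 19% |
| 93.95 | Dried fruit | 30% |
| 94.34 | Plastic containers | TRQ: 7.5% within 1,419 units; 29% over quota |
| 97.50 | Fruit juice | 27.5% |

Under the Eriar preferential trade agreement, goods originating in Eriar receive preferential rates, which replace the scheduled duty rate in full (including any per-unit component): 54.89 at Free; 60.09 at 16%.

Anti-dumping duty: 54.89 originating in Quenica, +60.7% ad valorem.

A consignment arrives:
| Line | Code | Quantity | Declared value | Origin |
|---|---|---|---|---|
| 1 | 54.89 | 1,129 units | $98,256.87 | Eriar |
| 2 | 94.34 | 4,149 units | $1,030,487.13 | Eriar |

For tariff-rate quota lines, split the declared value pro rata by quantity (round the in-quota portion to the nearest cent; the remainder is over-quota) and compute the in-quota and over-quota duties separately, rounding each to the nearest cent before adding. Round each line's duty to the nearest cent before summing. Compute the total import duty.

Line 1 (54.89, Eriar, 1,129 units, $98,256.87):
Base rate for 54.89 is $2.25/unit.
Origin Eriar qualifies under the Duroria–Eriar agreement and 54.89 is covered: preferential rate Free applies instead.
The additional-duty order on 54.89 targets Quenica, not Eriar; it does not apply.
Duty = $98,256.87 × 0% = $0.00.
Line 2 (94.34, Eriar, 4,149 units, $1,030,487.13):
Code 94.34 is under a tariff-rate quota (threshold 1,419 units). In-quota: 1,419 units at 7.5%; over-quota: 2,730 units at 29%.
Pro-rata value split: in-quota = $1,030,487.13 × 1,419/4,149 = $352,437.03; over-quota = $1,030,487.13 − $352,437.03 = $678,050.10.
In-quota duty = $352,437.03 × 7.5% = $26,432.78. Over-quota duty = $678,050.10 × 29% = $196,634.53.
Line duty = $26,432.78 + $196,634.53 = $223,067.31.
Total = $0.00 + $223,067.31 = $223,067.31.

$223,067.31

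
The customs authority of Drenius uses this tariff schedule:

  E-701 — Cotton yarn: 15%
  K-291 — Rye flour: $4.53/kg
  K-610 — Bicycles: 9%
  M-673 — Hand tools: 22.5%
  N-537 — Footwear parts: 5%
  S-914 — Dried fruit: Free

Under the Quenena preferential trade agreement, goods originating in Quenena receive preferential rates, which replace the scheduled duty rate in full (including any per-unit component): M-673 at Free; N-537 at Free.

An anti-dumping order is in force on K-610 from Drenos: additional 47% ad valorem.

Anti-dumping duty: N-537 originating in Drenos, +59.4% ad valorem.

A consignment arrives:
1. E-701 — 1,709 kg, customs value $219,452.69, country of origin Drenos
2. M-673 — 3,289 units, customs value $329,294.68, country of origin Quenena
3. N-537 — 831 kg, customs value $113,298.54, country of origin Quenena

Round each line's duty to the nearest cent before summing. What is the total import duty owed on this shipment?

$32,917.90

Line 1 (E-701, Drenos, 1,709 kg, $219,452.69):
Base rate for E-701 is 15%.
Duty = $219,452.69 × 15% = $32,917.90.
Line 2 (M-673, Quenena, 3,289 units, $329,294.68):
Base rate for M-673 is 22.5%.
Origin Quenena qualifies under the Drenius–Quenena agreement and M-673 is covered: preferential rate Free applies instead.
Duty = $329,294.68 × 0% = $0.00.
Line 3 (N-537, Quenena, 831 kg, $113,298.54):
Base rate for N-537 is 5%.
Origin Quenena qualifies under the Drenius–Quenena agreement and N-537 is covered: preferential rate Free applies instead.
The additional-duty order on N-537 targets Drenos, not Quenena; it does not apply.
Duty = $113,298.54 × 0% = $0.00.
Total = $32,917.90 + $0.00 + $0.00 = $32,917.90.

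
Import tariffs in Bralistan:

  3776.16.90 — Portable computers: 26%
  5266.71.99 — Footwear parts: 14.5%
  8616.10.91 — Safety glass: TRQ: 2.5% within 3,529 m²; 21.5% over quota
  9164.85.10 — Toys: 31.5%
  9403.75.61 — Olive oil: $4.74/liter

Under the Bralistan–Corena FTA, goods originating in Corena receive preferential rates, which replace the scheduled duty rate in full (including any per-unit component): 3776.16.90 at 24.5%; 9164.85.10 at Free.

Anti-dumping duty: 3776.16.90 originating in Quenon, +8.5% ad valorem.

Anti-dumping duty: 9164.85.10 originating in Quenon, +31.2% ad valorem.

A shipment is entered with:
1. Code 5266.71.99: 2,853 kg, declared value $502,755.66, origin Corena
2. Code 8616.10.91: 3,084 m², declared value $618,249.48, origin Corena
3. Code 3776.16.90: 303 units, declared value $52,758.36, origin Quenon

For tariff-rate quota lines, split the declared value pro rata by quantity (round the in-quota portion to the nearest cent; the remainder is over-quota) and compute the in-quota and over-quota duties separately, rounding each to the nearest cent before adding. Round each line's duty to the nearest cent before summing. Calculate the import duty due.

Line 1 (5266.71.99, Corena, 2,853 kg, $502,755.66):
Base rate for 5266.71.99 is 14.5%.
Origin Corena is the FTA partner but 5266.71.99 is not on the preference list; base rate stands.
Duty = $502,755.66 × 14.5% = $72,899.57.
Line 2 (8616.10.91, Corena, 3,084 m², $618,249.48):
Code 8616.10.91 is under a tariff-rate quota (threshold 3,529 m²). Quantity 3,084 m² is within the quota, so the in-quota rate 2.5% applies to the full value.
Duty = $618,249.48 × 2.5% = $15,456.24.
Line 3 (3776.16.90, Quenon, 303 units, $52,758.36):
Base rate for 3776.16.90 is 26%.
3776.16.90 has an FTA preferential rate, but origin Quenon is not Corena; base rate stands.
Additional duty on 3776.16.90 from Quenon: +8.5%. Applied ad valorem rate: 26% + 8.5% = 34.5%.
Duty = $52,758.36 × 34.5% = $18,201.63.
Total = $72,899.57 + $15,456.24 + $18,201.63 = $106,557.44.

$106,557.44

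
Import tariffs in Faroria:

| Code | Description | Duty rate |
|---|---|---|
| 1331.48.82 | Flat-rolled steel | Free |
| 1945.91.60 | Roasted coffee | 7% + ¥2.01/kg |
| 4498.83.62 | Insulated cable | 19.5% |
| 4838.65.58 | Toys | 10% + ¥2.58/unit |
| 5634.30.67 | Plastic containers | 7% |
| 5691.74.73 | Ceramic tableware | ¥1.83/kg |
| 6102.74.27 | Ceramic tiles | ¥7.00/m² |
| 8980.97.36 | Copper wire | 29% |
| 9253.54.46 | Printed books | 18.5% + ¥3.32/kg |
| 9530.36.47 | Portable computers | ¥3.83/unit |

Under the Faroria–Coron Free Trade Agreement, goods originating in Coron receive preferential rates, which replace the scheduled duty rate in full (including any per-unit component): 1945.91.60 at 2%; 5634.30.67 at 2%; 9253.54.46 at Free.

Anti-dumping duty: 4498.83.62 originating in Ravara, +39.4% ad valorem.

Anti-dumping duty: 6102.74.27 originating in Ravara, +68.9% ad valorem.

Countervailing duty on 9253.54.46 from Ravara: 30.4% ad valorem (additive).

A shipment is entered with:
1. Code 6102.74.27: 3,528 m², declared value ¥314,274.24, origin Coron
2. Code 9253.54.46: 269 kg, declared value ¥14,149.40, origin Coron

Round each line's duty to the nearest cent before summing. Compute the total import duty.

Line 1 (6102.74.27, Coron, 3,528 m², ¥314,274.24):
Base rate for 6102.74.27 is ¥7.00/m².
Origin Coron is the FTA partner but 6102.74.27 is not on the preference list; base rate stands.
The additional-duty order on 6102.74.27 targets Ravara, not Coron; it does not apply.
Duty = 3,528 × ¥7.00 = ¥24,696.00.
Line 2 (9253.54.46, Coron, 269 kg, ¥14,149.40):
Base rate for 9253.54.46 is 18.5% + ¥3.32/kg.
Origin Coron qualifies under the Faroria–Coron agreement and 9253.54.46 is covered: preferential rate Free applies instead.
The additional-duty order on 9253.54.46 targets Ravara, not Coron; it does not apply.
Duty = ¥14,149.40 × 0% = ¥0.00.
Total = ¥24,696.00 + ¥0.00 = ¥24,696.00.

¥24,696.00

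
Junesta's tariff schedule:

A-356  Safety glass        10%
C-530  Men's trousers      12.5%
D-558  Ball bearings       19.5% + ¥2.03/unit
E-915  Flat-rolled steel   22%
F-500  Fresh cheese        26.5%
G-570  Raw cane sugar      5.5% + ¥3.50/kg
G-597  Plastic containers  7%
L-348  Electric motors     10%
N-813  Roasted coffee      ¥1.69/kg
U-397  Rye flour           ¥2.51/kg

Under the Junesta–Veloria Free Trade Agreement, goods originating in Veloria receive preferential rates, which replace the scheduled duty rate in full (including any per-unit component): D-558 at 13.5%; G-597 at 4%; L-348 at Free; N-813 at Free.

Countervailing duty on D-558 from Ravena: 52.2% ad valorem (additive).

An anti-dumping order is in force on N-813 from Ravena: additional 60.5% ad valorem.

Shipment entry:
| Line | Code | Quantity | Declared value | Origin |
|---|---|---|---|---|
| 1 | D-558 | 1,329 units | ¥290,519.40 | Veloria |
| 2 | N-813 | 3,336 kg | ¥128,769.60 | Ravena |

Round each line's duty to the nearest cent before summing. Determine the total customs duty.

Line 1 (D-558, Veloria, 1,329 units, ¥290,519.40):
Base rate for D-558 is 19.5% + ¥2.03/unit.
Origin Veloria qualifies under the Junesta–Veloria agreement and D-558 is covered: preferential rate 13.5% applies instead.
The additional-duty order on D-558 targets Ravena, not Veloria; it does not apply.
Duty = ¥290,519.40 × 13.5% = ¥39,220.12.
Line 2 (N-813, Ravena, 3,336 kg, ¥128,769.60):
Base rate for N-813 is ¥1.69/kg.
N-813 has an FTA preferential rate, but origin Ravena is not Veloria; base rate stands.
Additional duty on N-813 from Ravena: +60.5% ad valorem. Applied ad valorem rate = 60.5%.
Duty = ¥128,769.60 × 60.5% + 3,336 × ¥1.69 = ¥83,543.45.
Total = ¥39,220.12 + ¥83,543.45 = ¥122,763.57.

¥122,763.57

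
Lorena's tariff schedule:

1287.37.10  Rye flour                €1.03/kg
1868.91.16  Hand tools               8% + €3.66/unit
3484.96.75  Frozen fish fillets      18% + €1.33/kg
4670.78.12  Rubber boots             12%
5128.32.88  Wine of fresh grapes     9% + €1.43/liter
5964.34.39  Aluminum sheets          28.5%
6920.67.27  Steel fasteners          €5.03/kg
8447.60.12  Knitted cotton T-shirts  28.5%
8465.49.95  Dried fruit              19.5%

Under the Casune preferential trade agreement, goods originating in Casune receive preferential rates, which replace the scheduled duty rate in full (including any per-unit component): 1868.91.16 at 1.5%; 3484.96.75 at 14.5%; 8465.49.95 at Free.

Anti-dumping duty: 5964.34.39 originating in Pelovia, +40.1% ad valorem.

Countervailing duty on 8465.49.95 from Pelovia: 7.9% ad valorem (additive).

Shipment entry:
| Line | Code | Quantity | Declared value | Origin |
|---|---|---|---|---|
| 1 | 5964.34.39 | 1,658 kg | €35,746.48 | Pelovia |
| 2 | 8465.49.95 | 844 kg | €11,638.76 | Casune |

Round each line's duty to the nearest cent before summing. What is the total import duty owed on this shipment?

€24,522.09

Line 1 (5964.34.39, Pelovia, 1,658 kg, €35,746.48):
Base rate for 5964.34.39 is 28.5%.
Additional duty on 5964.34.39 from Pelovia: +40.1%. Applied ad valorem rate: 28.5% + 40.1% = 68.6%.
Duty = €35,746.48 × 68.6% = €24,522.09.
Line 2 (8465.49.95, Casune, 844 kg, €11,638.76):
Base rate for 8465.49.95 is 19.5%.
Origin Casune qualifies under the Lorena–Casune agreement and 8465.49.95 is covered: preferential rate Free applies instead.
The additional-duty order on 8465.49.95 targets Pelovia, not Casune; it does not apply.
Duty = €11,638.76 × 0% = €0.00.
Total = €24,522.09 + €0.00 = €24,522.09.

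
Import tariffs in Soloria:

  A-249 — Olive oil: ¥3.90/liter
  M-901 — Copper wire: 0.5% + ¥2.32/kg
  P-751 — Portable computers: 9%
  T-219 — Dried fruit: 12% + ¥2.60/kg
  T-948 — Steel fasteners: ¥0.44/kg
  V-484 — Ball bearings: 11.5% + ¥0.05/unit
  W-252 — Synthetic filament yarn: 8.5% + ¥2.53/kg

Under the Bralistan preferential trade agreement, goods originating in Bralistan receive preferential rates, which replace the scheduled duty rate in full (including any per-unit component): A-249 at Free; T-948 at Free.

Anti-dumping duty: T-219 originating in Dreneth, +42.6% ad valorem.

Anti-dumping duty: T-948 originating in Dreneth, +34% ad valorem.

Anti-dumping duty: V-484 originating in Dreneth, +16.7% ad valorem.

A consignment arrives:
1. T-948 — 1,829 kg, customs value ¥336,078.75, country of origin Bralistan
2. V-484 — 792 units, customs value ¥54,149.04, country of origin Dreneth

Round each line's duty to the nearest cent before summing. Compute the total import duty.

Line 1 (T-948, Bralistan, 1,829 kg, ¥336,078.75):
Base rate for T-948 is ¥0.44/kg.
Origin Bralistan qualifies under the Soloria–Bralistan agreement and T-948 is covered: preferential rate Free applies instead.
The additional-duty order on T-948 targets Dreneth, not Bralistan; it does not apply.
Duty = ¥336,078.75 × 0% = ¥0.00.
Line 2 (V-484, Dreneth, 792 units, ¥54,149.04):
Base rate for V-484 is 11.5% + ¥0.05/unit.
Additional duty on V-484 from Dreneth: +16.7%. Applied ad valorem rate: 11.5% + 16.7% = 28.2%.
Duty = ¥54,149.04 × 28.2% + 792 × ¥0.05 = ¥15,309.63.
Total = ¥0.00 + ¥15,309.63 = ¥15,309.63.

¥15,309.63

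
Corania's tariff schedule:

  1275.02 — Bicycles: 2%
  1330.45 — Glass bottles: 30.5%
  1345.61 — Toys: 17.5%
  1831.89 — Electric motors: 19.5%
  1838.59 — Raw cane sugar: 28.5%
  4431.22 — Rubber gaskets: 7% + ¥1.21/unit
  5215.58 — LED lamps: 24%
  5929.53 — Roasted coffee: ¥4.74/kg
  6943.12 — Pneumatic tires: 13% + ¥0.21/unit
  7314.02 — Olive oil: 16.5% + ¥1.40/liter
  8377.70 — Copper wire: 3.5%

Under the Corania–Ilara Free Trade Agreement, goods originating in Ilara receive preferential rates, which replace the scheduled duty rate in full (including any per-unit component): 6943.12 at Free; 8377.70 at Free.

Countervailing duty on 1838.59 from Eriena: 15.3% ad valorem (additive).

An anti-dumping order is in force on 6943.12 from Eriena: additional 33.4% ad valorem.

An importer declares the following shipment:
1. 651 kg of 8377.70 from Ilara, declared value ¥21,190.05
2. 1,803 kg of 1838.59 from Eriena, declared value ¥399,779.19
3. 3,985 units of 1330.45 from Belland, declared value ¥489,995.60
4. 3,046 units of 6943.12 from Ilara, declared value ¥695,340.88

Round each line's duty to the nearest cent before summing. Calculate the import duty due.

Line 1 (8377.70, Ilara, 651 kg, ¥21,190.05):
Base rate for 8377.70 is 3.5%.
Origin Ilara qualifies under the Corania–Ilara agreement and 8377.70 is covered: preferential rate Free applies instead.
Duty = ¥21,190.05 × 0% = ¥0.00.
Line 2 (1838.59, Eriena, 1,803 kg, ¥399,779.19):
Base rate for 1838.59 is 28.5%.
Additional duty on 1838.59 from Eriena: +15.3%. Applied ad valorem rate: 28.5% + 15.3% = 43.8%.
Duty = ¥399,779.19 × 43.8% = ¥175,103.29.
Line 3 (1330.45, Belland, 3,985 units, ¥489,995.60):
Base rate for 1330.45 is 30.5%.
Duty = ¥489,995.60 × 30.5% = ¥149,448.66.
Line 4 (6943.12, Ilara, 3,046 units, ¥695,340.88):
Base rate for 6943.12 is 13% + ¥0.21/unit.
Origin Ilara qualifies under the Corania–Ilara agreement and 6943.12 is covered: preferential rate Free applies instead.
The additional-duty order on 6943.12 targets Eriena, not Ilara; it does not apply.
Duty = ¥695,340.88 × 0% = ¥0.00.
Total = ¥0.00 + ¥175,103.29 + ¥149,448.66 + ¥0.00 = ¥324,551.95.

¥324,551.95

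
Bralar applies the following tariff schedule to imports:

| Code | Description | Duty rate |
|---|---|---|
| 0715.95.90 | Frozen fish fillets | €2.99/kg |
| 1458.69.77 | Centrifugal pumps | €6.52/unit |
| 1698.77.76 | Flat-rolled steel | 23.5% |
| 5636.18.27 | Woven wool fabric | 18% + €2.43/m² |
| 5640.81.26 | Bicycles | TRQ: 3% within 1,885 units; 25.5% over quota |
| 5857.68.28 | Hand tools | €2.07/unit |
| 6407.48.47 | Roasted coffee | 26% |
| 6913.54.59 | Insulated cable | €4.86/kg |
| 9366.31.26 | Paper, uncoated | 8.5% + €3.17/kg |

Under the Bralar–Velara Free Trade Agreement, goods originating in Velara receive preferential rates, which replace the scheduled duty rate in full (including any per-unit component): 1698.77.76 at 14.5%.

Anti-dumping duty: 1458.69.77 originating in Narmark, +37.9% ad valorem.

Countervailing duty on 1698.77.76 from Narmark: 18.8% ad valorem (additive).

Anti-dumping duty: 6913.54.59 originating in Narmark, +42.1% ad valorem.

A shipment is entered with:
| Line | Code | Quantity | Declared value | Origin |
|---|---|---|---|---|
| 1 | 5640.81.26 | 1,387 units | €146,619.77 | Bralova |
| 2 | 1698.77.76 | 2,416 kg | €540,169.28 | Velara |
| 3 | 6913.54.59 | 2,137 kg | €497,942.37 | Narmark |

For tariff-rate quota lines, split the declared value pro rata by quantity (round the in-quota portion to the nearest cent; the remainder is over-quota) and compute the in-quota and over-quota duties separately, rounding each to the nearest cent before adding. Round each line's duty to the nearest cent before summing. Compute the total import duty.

Line 1 (5640.81.26, Bralova, 1,387 units, €146,619.77):
Code 5640.81.26 is under a tariff-rate quota (threshold 1,885 units). Quantity 1,387 units is within the quota, so the in-quota rate 3% applies to the full value.
Duty = €146,619.77 × 3% = €4,398.59.
Line 2 (1698.77.76, Velara, 2,416 kg, €540,169.28):
Base rate for 1698.77.76 is 23.5%.
Origin Velara qualifies under the Bralar–Velara agreement and 1698.77.76 is covered: preferential rate 14.5% applies instead.
The additional-duty order on 1698.77.76 targets Narmark, not Velara; it does not apply.
Duty = €540,169.28 × 14.5% = €78,324.55.
Line 3 (6913.54.59, Narmark, 2,137 kg, €497,942.37):
Base rate for 6913.54.59 is €4.86/kg.
Additional duty on 6913.54.59 from Narmark: +42.1% ad valorem. Applied ad valorem rate = 42.1%.
Duty = €497,942.37 × 42.1% + 2,137 × €4.86 = €220,019.56.
Total = €4,398.59 + €78,324.55 + €220,019.56 = €302,742.70.

€302,742.70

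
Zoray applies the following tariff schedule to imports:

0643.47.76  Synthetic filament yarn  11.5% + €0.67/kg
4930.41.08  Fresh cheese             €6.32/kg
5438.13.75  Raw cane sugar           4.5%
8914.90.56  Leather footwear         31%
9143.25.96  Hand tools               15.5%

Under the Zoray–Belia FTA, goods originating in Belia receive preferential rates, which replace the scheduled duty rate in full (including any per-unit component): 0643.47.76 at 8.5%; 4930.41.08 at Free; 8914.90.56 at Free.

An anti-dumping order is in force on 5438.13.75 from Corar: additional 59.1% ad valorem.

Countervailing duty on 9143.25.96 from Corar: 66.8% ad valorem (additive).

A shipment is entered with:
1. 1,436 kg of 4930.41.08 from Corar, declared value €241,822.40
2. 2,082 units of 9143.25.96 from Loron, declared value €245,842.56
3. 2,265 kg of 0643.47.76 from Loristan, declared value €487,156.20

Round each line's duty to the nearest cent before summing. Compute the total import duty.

Line 1 (4930.41.08, Corar, 1,436 kg, €241,822.40):
Base rate for 4930.41.08 is €6.32/kg.
4930.41.08 has an FTA preferential rate, but origin Corar is not Belia; base rate stands.
Duty = 1,436 × €6.32 = €9,075.52.
Line 2 (9143.25.96, Loron, 2,082 units, €245,842.56):
Base rate for 9143.25.96 is 15.5%.
The additional-duty order on 9143.25.96 targets Corar, not Loron; it does not apply.
Duty = €245,842.56 × 15.5% = €38,105.60.
Line 3 (0643.47.76, Loristan, 2,265 kg, €487,156.20):
Base rate for 0643.47.76 is 11.5% + €0.67/kg.
0643.47.76 has an FTA preferential rate, but origin Loristan is not Belia; base rate stands.
Duty = €487,156.20 × 11.5% + 2,265 × €0.67 = €57,540.51.
Total = €9,075.52 + €38,105.60 + €57,540.51 = €104,721.63.

€104,721.63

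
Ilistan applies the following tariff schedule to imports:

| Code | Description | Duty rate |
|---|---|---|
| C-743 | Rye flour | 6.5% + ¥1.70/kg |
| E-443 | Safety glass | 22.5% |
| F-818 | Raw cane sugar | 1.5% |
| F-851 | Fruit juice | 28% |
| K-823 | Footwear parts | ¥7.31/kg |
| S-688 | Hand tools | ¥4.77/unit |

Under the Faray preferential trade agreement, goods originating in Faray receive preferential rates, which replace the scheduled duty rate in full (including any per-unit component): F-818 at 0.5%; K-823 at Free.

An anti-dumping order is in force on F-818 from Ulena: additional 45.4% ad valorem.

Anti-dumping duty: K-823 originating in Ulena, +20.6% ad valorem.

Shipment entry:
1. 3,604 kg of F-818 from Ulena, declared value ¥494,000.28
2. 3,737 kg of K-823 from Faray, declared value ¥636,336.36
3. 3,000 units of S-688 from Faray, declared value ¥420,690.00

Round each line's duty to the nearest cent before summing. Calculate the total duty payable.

Line 1 (F-818, Ulena, 3,604 kg, ¥494,000.28):
Base rate for F-818 is 1.5%.
F-818 has an FTA preferential rate, but origin Ulena is not Faray; base rate stands.
Additional duty on F-818 from Ulena: +45.4%. Applied ad valorem rate: 1.5% + 45.4% = 46.9%.
Duty = ¥494,000.28 × 46.9% = ¥231,686.13.
Line 2 (K-823, Faray, 3,737 kg, ¥636,336.36):
Base rate for K-823 is ¥7.31/kg.
Origin Faray qualifies under the Ilistan–Faray agreement and K-823 is covered: preferential rate Free applies instead.
The additional-duty order on K-823 targets Ulena, not Faray; it does not apply.
Duty = ¥636,336.36 × 0% = ¥0.00.
Line 3 (S-688, Faray, 3,000 units, ¥420,690.00):
Base rate for S-688 is ¥4.77/unit.
Origin Faray is the FTA partner but S-688 is not on the preference list; base rate stands.
Duty = 3,000 × ¥4.77 = ¥14,310.00.
Total = ¥231,686.13 + ¥0.00 + ¥14,310.00 = ¥245,996.13.

¥245,996.13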